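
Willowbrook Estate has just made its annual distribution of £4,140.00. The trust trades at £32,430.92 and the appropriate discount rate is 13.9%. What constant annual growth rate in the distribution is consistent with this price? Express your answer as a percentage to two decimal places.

P = D₀(1+g)/(r−g) ⇒ P(r−g) = D₀(1+g) ⇒ g(P+D₀) = P·r − D₀
g = (P·r − D₀)/(P + D₀) = (£32,430.92×0.139 − £4,140.00) / (£32,430.92 + £4,140.00) = 0.010060

1.01%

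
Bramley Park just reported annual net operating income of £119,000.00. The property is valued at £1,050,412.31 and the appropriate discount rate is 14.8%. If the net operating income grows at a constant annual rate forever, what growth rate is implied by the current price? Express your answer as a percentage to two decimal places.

P = D₀(1+g)/(r−g) ⇒ P(r−g) = D₀(1+g) ⇒ g(P+D₀) = P·r − D₀
g = (P·r − D₀)/(P + D₀) = (£1,050,412.31×0.148 − £119,000.00) / (£1,050,412.31 + £119,000.00) = 0.031179

3.12%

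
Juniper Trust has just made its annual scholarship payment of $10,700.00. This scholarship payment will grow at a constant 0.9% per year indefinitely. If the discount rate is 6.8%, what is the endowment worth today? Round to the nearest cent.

$182988.14

D₁ = D₀ × (1 + g) = $10,700.00 × 1.009 = $10,796.3000
Growing perpetuity: P = D₁ / (r − g) = $10,796.3000 / (0.068 − 0.009) = $182,988.14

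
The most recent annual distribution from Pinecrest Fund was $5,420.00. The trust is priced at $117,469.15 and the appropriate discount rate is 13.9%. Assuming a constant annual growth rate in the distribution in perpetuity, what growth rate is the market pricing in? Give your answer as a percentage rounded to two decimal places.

8.88%

P = D₀(1+g)/(r−g) ⇒ P(r−g) = D₀(1+g) ⇒ g(P+D₀) = P·r − D₀
g = (P·r − D₀)/(P + D₀) = ($117,469.15×0.139 − $5,420.00) / ($117,469.15 + $5,420.00) = 0.088765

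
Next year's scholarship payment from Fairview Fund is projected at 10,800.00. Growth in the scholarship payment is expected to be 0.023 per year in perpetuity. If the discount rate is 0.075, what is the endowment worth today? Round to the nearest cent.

207692.31

Growing perpetuity: P = D₁ / (r − g) = 10,800.0000 / (0.075 − 0.023) = 207,692.31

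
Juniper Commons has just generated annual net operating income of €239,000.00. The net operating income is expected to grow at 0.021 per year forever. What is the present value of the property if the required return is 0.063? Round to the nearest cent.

€5809976.19

D₁ = D₀ × (1 + g) = €239,000.00 × 1.021 = €244,019.0000
Growing perpetuity: P = D₁ / (r − g) = €244,019.0000 / (0.063 − 0.021) = €5,809,976.19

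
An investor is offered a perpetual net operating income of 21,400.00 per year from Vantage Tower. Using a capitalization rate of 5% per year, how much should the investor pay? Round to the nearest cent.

428000.00

Level perpetuity: PV = C / r = 21,400.00 / 0.05 = 428,000.00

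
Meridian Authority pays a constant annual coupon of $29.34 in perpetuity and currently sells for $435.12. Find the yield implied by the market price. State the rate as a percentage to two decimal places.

P = C/r ⇒ r = C/P = $29.34/$435.12 = 0.067430

6.74%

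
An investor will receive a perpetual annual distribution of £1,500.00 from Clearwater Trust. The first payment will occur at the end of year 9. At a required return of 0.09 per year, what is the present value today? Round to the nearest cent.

£8364.44

Value at end of year 8: C / r = £1,500.00 / 0.09 = £16,666.6667
Discount to today: PV = £16,666.6667 / (1 + 0.09)^8 = £16,666.6667 / 1.992563 = £8,364.44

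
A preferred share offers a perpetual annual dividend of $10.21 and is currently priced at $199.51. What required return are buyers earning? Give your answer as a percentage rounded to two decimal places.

P = C/r ⇒ r = C/P = $10.21/$199.51 = 0.051175

5.12%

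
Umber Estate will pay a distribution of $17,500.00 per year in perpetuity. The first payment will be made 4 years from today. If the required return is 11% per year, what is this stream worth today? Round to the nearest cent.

Value at end of year 3: C / r = $17,500.00 / 0.11 = $159,090.9091
Discount to today: PV = $159,090.9091 / (1 + 0.11)^3 = $159,090.9091 / 1.367631 = $116,325.90

$116325.90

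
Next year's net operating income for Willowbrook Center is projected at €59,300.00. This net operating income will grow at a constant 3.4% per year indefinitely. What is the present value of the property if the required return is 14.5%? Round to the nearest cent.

Growing perpetuity: P = D₁ / (r − g) = €59,300.0000 / (0.145 − 0.034) = €534,234.23

€534234.23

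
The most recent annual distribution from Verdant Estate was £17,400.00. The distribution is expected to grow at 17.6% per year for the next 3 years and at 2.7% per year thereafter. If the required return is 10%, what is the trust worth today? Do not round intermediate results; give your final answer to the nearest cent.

£358867.82

D_1 = 20462.40000
D_2 = 24063.78240
D_3 = 28299.00810
Terminal value at year 3: TV = D_3×(1+g_2)/(r−g_2) = 29063.08132/0.073 = 398124.40166
P_0 = D_1/(1+r)^1 + D_2/(1+r)^2 + D_3/(1+r)^3 + TV/(1+r)^3
    = 18602.18182 + 19887.42347 + 21261.46364 + 299116.75557 = 358867.82449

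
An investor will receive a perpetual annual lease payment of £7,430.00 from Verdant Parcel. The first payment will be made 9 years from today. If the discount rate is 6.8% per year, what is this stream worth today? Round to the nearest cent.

£64552.03

Value at end of year 8: C / r = £7,430.00 / 0.068 = £109,264.7059
Discount to today: PV = £109,264.7059 / (1 + 0.068)^8 = £109,264.7059 / 1.692661 = £64,552.03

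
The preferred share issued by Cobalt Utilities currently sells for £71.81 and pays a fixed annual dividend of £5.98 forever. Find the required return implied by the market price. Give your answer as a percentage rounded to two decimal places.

8.33%

P = C/r ⇒ r = C/P = £5.98/£71.81 = 0.083275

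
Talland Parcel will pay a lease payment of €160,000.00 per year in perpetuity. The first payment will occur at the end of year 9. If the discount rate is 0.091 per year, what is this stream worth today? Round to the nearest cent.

Value at end of year 8: C / r = €160,000.00 / 0.091 = €1,758,241.7582
Discount to today: PV = €1,758,241.7582 / (1 + 0.091)^8 = €1,758,241.7582 / 2.007234 = €875,952.56

€875952.56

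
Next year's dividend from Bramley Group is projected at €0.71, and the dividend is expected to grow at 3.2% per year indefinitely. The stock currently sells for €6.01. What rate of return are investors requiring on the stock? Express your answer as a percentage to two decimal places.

P = D₁/(r − g) ⇒ r = D₁/P + g = €0.7100/€6.01 + 0.032 = 0.118136 + 0.032 = 0.150136

15.01%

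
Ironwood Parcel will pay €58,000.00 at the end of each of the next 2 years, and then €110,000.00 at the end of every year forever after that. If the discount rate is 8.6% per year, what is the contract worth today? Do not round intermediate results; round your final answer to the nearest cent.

€1187097.27

PV of 2-year annuity: €58,000.00 × [1 − (1+0.086)^−2] / 0.086 = 102584.71285
Perpetuity value at year 2: €110,000.00 / 0.086 = 1279069.76744
PV of perpetuity: 1279069.76744 / (1+0.086)^2 = 1084512.55341
Total PV = 102584.71285 + 1084512.55341 = 1187097.26626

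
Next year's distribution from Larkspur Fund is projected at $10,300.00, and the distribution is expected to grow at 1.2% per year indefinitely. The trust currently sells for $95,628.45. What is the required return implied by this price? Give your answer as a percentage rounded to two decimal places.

P = D₁/(r − g) ⇒ r = D₁/P + g = $10,300.0000/$95,628.45 + 0.012 = 0.107709 + 0.012 = 0.119709

11.97%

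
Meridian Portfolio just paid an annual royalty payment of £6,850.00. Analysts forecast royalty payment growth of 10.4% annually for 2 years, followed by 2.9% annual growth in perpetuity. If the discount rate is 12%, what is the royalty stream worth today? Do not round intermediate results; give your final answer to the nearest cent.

£88668.25

D_1 = 7562.40000
D_2 = 8348.88960
Terminal value at year 2: TV = D_2×(1+g_2)/(r−g_2) = 8591.00740/0.091 = 94406.67471
P_0 = D_1/(1+r)^1 + D_2/(1+r)^2 + TV/(1+r)^2
    = 6752.14286 + 6655.68367 + 75260.42308 = 88668.24961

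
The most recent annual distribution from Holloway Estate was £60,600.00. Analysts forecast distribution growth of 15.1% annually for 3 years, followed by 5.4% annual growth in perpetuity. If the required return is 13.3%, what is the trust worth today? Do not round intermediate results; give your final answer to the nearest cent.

D_1 = 69750.60000
D_2 = 80282.94060
D_3 = 92405.66463
Terminal value at year 3: TV = D_3×(1+g_2)/(r−g_2) = 97395.57052/0.079 = 1232855.32305
P_0 = D_1/(1+r)^1 + D_2/(1+r)^2 + D_3/(1+r)^3 + TV/(1+r)^3
    = 61562.75375 + 62540.80280 + 63534.39013 + 847661.35693 = 1035299.30361

£1035299.30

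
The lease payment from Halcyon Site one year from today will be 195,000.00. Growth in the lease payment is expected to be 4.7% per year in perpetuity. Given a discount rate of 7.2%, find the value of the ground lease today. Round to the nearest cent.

Growing perpetuity: P = D₁ / (r − g) = 195,000.0000 / (0.072 − 0.047) = 7,800,000.00

7800000.00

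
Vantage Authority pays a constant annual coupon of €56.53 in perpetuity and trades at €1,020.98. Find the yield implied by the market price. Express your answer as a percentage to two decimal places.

P = C/r ⇒ r = C/P = €56.53/€1,020.98 = 0.055368

5.54%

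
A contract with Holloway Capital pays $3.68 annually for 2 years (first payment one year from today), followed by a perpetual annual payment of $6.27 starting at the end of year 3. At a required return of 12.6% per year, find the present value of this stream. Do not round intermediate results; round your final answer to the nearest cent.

PV of 2-year annuity: $3.68 × [1 − (1+0.126)^−2] / 0.126 = 6.17070
Perpetuity value at year 2: $6.27 / 0.126 = 49.76190
PV of perpetuity: 49.76190 / (1+0.126)^2 = 39.24824
Total PV = 6.17070 + 39.24824 = 45.41894

$45.42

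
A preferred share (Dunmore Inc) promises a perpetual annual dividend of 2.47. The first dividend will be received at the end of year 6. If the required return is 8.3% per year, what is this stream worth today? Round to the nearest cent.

19.97

Value at end of year 5: C / r = 2.47 / 0.083 = 29.7590
Discount to today: PV = 29.7590 / (1 + 0.083)^5 = 29.7590 / 1.489849 = 19.97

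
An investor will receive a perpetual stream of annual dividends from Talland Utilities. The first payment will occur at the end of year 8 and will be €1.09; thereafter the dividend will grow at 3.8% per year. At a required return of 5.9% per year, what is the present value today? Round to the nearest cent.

Value at end of year 7: C₁ / (r − g) = €1.09 / (0.059 − 0.038) = €51.9048
Discount to today: PV = €51.9048 / (1 + 0.059)^7 = €51.9048 / 1.493729 = €34.75

€34.75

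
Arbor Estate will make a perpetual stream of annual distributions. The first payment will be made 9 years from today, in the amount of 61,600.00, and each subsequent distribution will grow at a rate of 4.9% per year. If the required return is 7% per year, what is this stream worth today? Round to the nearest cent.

Value at end of year 8: C₁ / (r − g) = 61,600.00 / (0.07 − 0.049) = 2,933,333.3333
Discount to today: PV = 2,933,333.3333 / (1 + 0.07)^8 = 2,933,333.3333 / 1.718186 = 1,707,226.71

1707226.71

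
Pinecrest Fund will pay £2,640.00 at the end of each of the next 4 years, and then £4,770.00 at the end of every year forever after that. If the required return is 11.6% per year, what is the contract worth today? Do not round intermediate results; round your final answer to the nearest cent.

£34596.25

PV of 4-year annuity: £2,640.00 × [1 − (1+0.116)^−4] / 0.116 = 8086.62606
Perpetuity value at year 4: £4,770.00 / 0.116 = 41120.68966
PV of perpetuity: 41120.68966 / (1+0.116)^4 = 26509.62665
Total PV = 8086.62606 + 26509.62665 = 34596.25272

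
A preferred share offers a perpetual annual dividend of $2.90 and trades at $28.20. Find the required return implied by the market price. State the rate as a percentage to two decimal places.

10.28%

P = C/r ⇒ r = C/P = $2.90/$28.20 = 0.102837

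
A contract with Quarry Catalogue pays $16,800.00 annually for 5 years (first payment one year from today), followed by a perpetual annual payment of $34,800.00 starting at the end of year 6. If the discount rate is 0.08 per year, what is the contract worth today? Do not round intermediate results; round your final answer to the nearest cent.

$363131.22

PV of 5-year annuity: $16,800.00 × [1 − (1+0.08)^−5] / 0.08 = 67077.52862
Perpetuity value at year 5: $34,800.00 / 0.08 = 435000.00000
PV of perpetuity: 435000.00000 / (1+0.08)^5 = 296053.69071
Total PV = 67077.52862 + 296053.69071 = 363131.21933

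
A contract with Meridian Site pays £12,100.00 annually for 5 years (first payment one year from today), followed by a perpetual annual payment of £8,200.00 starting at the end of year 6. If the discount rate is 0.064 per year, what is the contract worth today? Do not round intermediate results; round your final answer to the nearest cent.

PV of 5-year annuity: £12,100.00 × [1 − (1+0.064)^−5] / 0.064 = 50419.72049
Perpetuity value at year 5: £8,200.00 / 0.064 = 128125.00000
PV of perpetuity: 128125.00000 / (1+0.064)^5 = 93956.26380
Total PV = 50419.72049 + 93956.26380 = 144375.98429

£144375.98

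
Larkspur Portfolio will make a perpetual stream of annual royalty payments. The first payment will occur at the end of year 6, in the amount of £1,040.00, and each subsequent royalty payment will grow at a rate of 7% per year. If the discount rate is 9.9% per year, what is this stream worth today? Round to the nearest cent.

Value at end of year 5: C₁ / (r − g) = £1,040.00 / (0.099 − 0.07) = £35,862.0690
Discount to today: PV = £35,862.0690 / (1 + 0.099)^5 = £35,862.0690 / 1.603203 = £22,369.02

£22369.02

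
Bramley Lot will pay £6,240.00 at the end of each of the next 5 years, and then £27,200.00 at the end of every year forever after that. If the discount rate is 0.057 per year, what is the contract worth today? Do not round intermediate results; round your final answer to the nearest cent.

PV of 5-year annuity: £6,240.00 × [1 − (1+0.057)^−5] / 0.057 = 26501.06544
Perpetuity value at year 5: £27,200.00 / 0.057 = 477192.98246
PV of perpetuity: 477192.98246 / (1+0.057)^5 = 361675.51774
Total PV = 26501.06544 + 361675.51774 = 388176.58317

£388176.58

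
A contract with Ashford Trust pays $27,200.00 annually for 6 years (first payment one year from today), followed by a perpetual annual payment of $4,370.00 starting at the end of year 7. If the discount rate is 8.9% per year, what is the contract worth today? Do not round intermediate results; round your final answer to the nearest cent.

$151820.71

PV of 6-year annuity: $27,200.00 × [1 − (1+0.089)^−6] / 0.089 = 122381.63316
Perpetuity value at year 6: $4,370.00 / 0.089 = 49101.12360
PV of perpetuity: 49101.12360 / (1+0.089)^6 = 29439.07444
Total PV = 122381.63316 + 29439.07444 = 151820.70761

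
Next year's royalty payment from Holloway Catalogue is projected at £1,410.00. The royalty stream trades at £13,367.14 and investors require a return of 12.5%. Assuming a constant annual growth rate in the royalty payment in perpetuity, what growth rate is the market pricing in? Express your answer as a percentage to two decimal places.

P = D₁/(r−g) ⇒ g = r − D₁/P = 0.125 − £1,410.00/£13,367.14 = 0.019517

1.95%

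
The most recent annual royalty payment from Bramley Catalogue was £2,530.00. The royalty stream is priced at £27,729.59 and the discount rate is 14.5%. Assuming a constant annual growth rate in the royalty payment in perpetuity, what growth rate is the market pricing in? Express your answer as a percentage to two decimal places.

4.93%

P = D₀(1+g)/(r−g) ⇒ P(r−g) = D₀(1+g) ⇒ g(P+D₀) = P·r − D₀
g = (P·r − D₀)/(P + D₀) = (£27,729.59×0.145 − £2,530.00) / (£27,729.59 + £2,530.00) = 0.049267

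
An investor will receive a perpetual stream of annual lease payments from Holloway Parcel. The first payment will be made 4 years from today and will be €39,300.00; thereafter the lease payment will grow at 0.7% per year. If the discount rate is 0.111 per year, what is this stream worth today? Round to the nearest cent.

Value at end of year 3: C₁ / (r − g) = €39,300.00 / (0.111 − 0.007) = €377,884.6154
Discount to today: PV = €377,884.6154 / (1 + 0.111)^3 = €377,884.6154 / 1.371331 = €275,560.54

€275560.54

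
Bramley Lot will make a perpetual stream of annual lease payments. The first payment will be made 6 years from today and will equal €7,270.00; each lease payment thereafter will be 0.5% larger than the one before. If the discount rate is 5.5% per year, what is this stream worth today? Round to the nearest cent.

Value at end of year 5: C₁ / (r − g) = €7,270.00 / (0.055 − 0.005) = €145,400.0000
Discount to today: PV = €145,400.0000 / (1 + 0.055)^5 = €145,400.0000 / 1.306960 = €111,250.54

€111250.54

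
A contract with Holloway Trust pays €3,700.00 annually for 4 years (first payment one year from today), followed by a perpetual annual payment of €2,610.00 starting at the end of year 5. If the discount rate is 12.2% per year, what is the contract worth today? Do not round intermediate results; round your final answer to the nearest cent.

€24690.26

PV of 4-year annuity: €3,700.00 × [1 − (1+0.122)^−4] / 0.122 = 11191.01828
Perpetuity value at year 4: €2,610.00 / 0.122 = 21393.44262
PV of perpetuity: 21393.44262 / (1+0.122)^4 = 13499.23783
Total PV = 11191.01828 + 13499.23783 = 24690.25612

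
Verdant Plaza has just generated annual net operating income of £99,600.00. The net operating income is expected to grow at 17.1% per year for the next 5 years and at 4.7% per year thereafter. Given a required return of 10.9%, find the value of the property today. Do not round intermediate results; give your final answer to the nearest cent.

£2795722.02

D_1 = 116631.60000
D_2 = 136575.60360
D_3 = 159930.03182
D_4 = 187278.06726
D_5 = 219302.61676
Terminal value at year 5: TV = D_5×(1+g_2)/(r−g_2) = 229609.83974/0.062 = 3703384.51201
P_0 = D_1/(1+r)^1 + D_2/(1+r)^2 + D_3/(1+r)^3 + D_4/(1+r)^4 + D_5/(1+r)^5 + TV/(1+r)^5
    = 105168.25969 + 111047.81975 + 117256.08379 + 123811.42842 + 130733.25760 + 2207705.17276 = 2795722.02202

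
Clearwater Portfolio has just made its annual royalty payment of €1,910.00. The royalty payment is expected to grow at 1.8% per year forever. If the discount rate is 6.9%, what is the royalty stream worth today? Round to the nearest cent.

€38125.10

D₁ = D₀ × (1 + g) = €1,910.00 × 1.018 = €1,944.3800
Growing perpetuity: P = D₁ / (r − g) = €1,944.3800 / (0.069 − 0.018) = €38,125.10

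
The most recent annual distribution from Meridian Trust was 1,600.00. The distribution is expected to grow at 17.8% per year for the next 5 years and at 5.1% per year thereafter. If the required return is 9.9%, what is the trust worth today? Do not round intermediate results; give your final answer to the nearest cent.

D_1 = 1884.80000
D_2 = 2220.29440
D_3 = 2615.50680
D_4 = 3081.06701
D_5 = 3629.49694
Terminal value at year 5: TV = D_5×(1+g_2)/(r−g_2) = 3814.60129/0.048 = 79470.86014
P_0 = D_1/(1+r)^1 + D_2/(1+r)^2 + D_3/(1+r)^3 + D_4/(1+r)^4 + D_5/(1+r)^5 + TV/(1+r)^5
    = 1715.01365 + 1838.29488 + 1970.43801 + 2112.08005 + 2263.90382 + 49570.06078 = 59469.79120

59469.79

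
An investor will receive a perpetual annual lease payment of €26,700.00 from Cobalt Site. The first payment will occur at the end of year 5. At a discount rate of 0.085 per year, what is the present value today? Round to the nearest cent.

Value at end of year 4: C / r = €26,700.00 / 0.085 = €314,117.6471
Discount to today: PV = €314,117.6471 / (1 + 0.085)^4 = €314,117.6471 / 1.385859 = €226,659.22

€226659.22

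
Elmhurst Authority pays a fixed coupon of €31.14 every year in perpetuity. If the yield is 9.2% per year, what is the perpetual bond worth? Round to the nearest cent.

Level perpetuity: PV = C / r = €31.14 / 0.092 = €338.48

€338.48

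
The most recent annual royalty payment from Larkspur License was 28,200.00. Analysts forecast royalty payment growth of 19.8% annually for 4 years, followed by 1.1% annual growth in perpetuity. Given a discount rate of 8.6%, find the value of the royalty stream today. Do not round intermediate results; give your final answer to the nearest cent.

707960.44

D_1 = 33783.60000
D_2 = 40472.75280
D_3 = 48486.35785
D_4 = 58086.65671
Terminal value at year 4: TV = D_4×(1+g_2)/(r−g_2) = 58725.60993/0.075 = 783008.13245
P_0 = D_1/(1+r)^1 + D_2/(1+r)^2 + D_3/(1+r)^3 + D_4/(1+r)^4 + TV/(1+r)^4
    = 31108.28729 + 34316.50845 + 37855.59588 + 41759.67206 + 562920.37942 = 707960.44311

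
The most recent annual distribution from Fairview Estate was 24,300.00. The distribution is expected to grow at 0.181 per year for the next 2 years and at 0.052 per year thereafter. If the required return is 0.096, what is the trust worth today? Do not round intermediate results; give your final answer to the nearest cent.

D_1 = 28698.30000
D_2 = 33892.69230
Terminal value at year 2: TV = D_2×(1+g_2)/(r−g_2) = 35655.11230/0.044 = 810343.46135
P_0 = D_1/(1+r)^1 + D_2/(1+r)^2 + TV/(1+r)^2
    = 26184.58029 + 28215.31873 + 674602.62047 = 729002.51949

729002.52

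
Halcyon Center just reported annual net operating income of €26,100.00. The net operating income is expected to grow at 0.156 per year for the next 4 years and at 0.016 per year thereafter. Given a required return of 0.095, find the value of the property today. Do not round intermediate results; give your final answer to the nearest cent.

€536720.60

D_1 = 30171.60000
D_2 = 34878.36960
D_3 = 40319.39526
D_4 = 46609.22092
Terminal value at year 4: TV = D_4×(1+g_2)/(r−g_2) = 47354.96845/0.079 = 599429.98041
P_0 = D_1/(1+r)^1 + D_2/(1+r)^2 + D_3/(1+r)^3 + D_4/(1+r)^4 + TV/(1+r)^4
    = 27553.97260 + 29088.94277 + 30709.42268 + 32420.17591 + 416948.08512 = 536720.59908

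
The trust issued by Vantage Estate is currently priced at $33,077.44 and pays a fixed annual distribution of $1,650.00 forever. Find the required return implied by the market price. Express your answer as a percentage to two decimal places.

4.99%

P = C/r ⇒ r = C/P = $1,650.00/$33,077.44 = 0.049883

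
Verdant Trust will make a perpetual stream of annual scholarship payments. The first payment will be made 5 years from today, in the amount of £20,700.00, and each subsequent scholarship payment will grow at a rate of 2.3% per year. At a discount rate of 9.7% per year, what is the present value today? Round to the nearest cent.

£193157.74

Value at end of year 4: C₁ / (r − g) = £20,700.00 / (0.097 − 0.023) = £279,729.7297
Discount to today: PV = £279,729.7297 / (1 + 0.097)^4 = £279,729.7297 / 1.448193 = £193,157.74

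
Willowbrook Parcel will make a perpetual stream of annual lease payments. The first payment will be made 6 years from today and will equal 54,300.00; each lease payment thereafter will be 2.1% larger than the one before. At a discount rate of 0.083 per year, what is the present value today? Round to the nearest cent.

Value at end of year 5: C₁ / (r − g) = 54,300.00 / (0.083 − 0.021) = 875,806.4516
Discount to today: PV = 875,806.4516 / (1 + 0.083)^5 = 875,806.4516 / 1.489849 = 587,849.10

587849.10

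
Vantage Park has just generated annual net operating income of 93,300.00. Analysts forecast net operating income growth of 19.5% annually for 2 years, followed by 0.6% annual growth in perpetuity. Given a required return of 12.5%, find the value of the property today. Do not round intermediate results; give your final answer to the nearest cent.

D_1 = 111493.50000
D_2 = 133234.73250
Terminal value at year 2: TV = D_2×(1+g_2)/(r−g_2) = 134034.14089/0.119 = 1126337.31845
P_0 = D_1/(1+r)^1 + D_2/(1+r)^2 + TV/(1+r)^2
    = 99105.33333 + 105271.88741 + 889945.53556 = 1094322.75630

1094322.76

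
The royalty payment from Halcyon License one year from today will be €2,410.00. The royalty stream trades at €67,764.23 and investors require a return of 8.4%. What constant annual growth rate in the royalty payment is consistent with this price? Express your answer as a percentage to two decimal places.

P = D₁/(r−g) ⇒ g = r − D₁/P = 0.084 − €2,410.00/€67,764.23 = 0.048436

4.84%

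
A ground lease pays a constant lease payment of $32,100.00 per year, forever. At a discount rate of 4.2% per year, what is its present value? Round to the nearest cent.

Level perpetuity: PV = C / r = $32,100.00 / 0.042 = $764,285.71

$764285.71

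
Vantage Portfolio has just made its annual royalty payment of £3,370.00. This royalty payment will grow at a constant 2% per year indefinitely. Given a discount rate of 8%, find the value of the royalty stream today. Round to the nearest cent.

£57290.00

D₁ = D₀ × (1 + g) = £3,370.00 × 1.02 = £3,437.4000
Growing perpetuity: P = D₁ / (r − g) = £3,437.4000 / (0.08 − 0.02) = £57,290.00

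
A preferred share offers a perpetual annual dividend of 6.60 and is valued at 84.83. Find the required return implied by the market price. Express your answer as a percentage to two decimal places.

7.78%

P = C/r ⇒ r = C/P = 6.60/84.83 = 0.077803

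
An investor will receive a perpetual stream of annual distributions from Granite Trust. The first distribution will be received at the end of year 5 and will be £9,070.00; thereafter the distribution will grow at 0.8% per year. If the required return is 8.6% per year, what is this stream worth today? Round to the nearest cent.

£83597.52

Value at end of year 4: C₁ / (r − g) = £9,070.00 / (0.086 − 0.008) = £116,282.0513
Discount to today: PV = £116,282.0513 / (1 + 0.086)^4 = £116,282.0513 / 1.390975 = £83,597.52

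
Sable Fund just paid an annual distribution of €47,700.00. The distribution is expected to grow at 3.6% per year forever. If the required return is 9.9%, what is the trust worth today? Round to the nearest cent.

D₁ = D₀ × (1 + g) = €47,700.00 × 1.036 = €49,417.2000
Growing perpetuity: P = D₁ / (r − g) = €49,417.2000 / (0.099 − 0.036) = €784,400.00

€784400.00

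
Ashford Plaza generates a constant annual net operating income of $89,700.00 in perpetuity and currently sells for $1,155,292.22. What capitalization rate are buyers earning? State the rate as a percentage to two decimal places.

7.76%

P = C/r ⇒ r = C/P = $89,700.00/$1,155,292.22 = 0.077643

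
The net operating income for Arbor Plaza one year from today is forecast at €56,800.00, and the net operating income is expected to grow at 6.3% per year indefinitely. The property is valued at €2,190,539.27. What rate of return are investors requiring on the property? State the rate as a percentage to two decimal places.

8.89%

P = D₁/(r − g) ⇒ r = D₁/P + g = €56,800.0000/€2,190,539.27 + 0.063 = 0.025930 + 0.063 = 0.088930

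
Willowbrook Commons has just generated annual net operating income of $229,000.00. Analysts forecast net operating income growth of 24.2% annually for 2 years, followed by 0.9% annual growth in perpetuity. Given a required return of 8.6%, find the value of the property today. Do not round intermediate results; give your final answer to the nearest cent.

D_1 = 284418.00000
D_2 = 353247.15600
Terminal value at year 2: TV = D_2×(1+g_2)/(r−g_2) = 356426.38040/0.077 = 4628914.03122
P_0 = D_1/(1+r)^1 + D_2/(1+r)^2 + TV/(1+r)^2
    = 261895.02762 + 299515.30784 + 3924817.47540 = 4486227.81086

$4486227.81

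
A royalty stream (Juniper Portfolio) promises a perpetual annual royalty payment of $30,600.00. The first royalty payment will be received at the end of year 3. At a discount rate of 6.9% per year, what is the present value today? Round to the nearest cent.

Value at end of year 2: C / r = $30,600.00 / 0.069 = $443,478.2609
Discount to today: PV = $443,478.2609 / (1 + 0.069)^2 = $443,478.2609 / 1.142761 = $388,076.13

$388076.13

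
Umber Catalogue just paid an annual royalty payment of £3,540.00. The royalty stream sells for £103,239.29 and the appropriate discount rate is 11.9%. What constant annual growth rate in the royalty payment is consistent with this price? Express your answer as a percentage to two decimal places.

8.19%

P = D₀(1+g)/(r−g) ⇒ P(r−g) = D₀(1+g) ⇒ g(P+D₀) = P·r − D₀
g = (P·r − D₀)/(P + D₀) = (£103,239.29×0.119 − £3,540.00) / (£103,239.29 + £3,540.00) = 0.081902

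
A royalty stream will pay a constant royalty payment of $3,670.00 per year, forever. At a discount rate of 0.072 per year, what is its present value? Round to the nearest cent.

$50972.22

Level perpetuity: PV = C / r = $3,670.00 / 0.072 = $50,972.22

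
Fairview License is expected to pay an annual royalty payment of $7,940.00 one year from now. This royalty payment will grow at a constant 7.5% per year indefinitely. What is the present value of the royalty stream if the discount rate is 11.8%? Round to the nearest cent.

Growing perpetuity: P = D₁ / (r − g) = $7,940.0000 / (0.118 − 0.075) = $184,651.16

$184651.16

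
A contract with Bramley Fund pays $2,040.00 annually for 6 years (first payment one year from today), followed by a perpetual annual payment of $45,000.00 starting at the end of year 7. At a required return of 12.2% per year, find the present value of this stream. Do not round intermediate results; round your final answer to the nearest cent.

$193222.36

PV of 6-year annuity: $2,040.00 × [1 − (1+0.122)^−6] / 0.122 = 8339.97656
Perpetuity value at year 6: $45,000.00 / 0.122 = 368852.45902
PV of perpetuity: 368852.45902 / (1+0.122)^6 = 184882.38782
Total PV = 8339.97656 + 184882.38782 = 193222.36438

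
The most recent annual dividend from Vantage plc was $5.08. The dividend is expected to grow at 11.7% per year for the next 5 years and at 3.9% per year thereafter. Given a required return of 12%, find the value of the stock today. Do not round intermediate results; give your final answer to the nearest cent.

D_1 = 5.67436
D_2 = 6.33826
D_3 = 7.07984
D_4 = 7.90818
D_5 = 8.83343
Terminal value at year 5: TV = D_5×(1+g_2)/(r−g_2) = 9.17794/0.081 = 113.30788
P_0 = D_1/(1+r)^1 + D_2/(1+r)^2 + D_3/(1+r)^3 + D_4/(1+r)^4 + D_5/(1+r)^5 + TV/(1+r)^5
    = 5.06639 + 5.05282 + 5.03929 + 5.02579 + 5.01233 + 64.29393 = 89.49055

$89.49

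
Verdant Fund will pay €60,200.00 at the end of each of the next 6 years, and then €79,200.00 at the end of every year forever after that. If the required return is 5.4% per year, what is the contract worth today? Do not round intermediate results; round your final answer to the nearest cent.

PV of 6-year annuity: €60,200.00 × [1 − (1+0.054)^−6] / 0.054 = 301686.53405
Perpetuity value at year 6: €79,200.00 / 0.054 = 1466666.66667
PV of perpetuity: 1466666.66667 / (1+0.054)^6 = 1069763.45243
Total PV = 301686.53405 + 1069763.45243 = 1371449.98648

€1371449.99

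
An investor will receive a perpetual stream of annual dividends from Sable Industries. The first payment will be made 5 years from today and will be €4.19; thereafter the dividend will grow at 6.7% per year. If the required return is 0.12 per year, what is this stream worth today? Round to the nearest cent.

Value at end of year 4: C₁ / (r − g) = €4.19 / (0.12 − 0.067) = €79.0566
Discount to today: PV = €79.0566 / (1 + 0.12)^4 = €79.0566 / 1.573519 = €50.24

€50.24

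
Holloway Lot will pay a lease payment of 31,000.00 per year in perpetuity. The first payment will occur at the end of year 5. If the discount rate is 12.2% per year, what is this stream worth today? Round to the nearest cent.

160335.78

Value at end of year 4: C / r = 31,000.00 / 0.122 = 254,098.3607
Discount to today: PV = 254,098.3607 / (1 + 0.122)^4 = 254,098.3607 / 1.584789 = 160,335.78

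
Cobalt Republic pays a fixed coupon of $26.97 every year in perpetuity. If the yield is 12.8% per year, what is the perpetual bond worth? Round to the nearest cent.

Level perpetuity: PV = C / r = $26.97 / 0.128 = $210.70

$210.70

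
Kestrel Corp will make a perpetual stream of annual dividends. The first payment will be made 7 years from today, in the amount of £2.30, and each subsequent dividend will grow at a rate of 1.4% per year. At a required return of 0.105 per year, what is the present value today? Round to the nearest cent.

Value at end of year 6: C₁ / (r − g) = £2.30 / (0.105 − 0.014) = £25.2747
Discount to today: PV = £25.2747 / (1 + 0.105)^6 = £25.2747 / 1.820429 = £13.88

£13.88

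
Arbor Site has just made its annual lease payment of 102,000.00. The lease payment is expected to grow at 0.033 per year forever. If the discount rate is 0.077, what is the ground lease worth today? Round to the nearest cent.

D₁ = D₀ × (1 + g) = 102,000.00 × 1.033 = 105,366.0000
Growing perpetuity: P = D₁ / (r − g) = 105,366.0000 / (0.077 − 0.033) = 2,394,681.82

2394681.82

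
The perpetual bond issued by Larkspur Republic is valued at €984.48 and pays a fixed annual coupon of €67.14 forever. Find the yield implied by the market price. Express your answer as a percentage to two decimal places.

P = C/r ⇒ r = C/P = €67.14/€984.48 = 0.068198

6.82%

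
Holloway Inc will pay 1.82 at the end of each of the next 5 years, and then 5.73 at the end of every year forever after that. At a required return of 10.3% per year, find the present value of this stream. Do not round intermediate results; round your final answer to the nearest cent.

PV of 5-year annuity: 1.82 × [1 − (1+0.103)^−5] / 0.103 = 6.84668
Perpetuity value at year 5: 5.73 / 0.103 = 55.63107
PV of perpetuity: 55.63107 / (1+0.103)^5 = 34.07531
Total PV = 6.84668 + 34.07531 = 40.92199

40.92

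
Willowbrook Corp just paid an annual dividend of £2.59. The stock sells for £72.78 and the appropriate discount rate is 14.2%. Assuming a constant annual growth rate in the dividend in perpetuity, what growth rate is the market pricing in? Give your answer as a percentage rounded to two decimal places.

10.28%

P = D₀(1+g)/(r−g) ⇒ P(r−g) = D₀(1+g) ⇒ g(P+D₀) = P·r − D₀
g = (P·r − D₀)/(P + D₀) = (£72.78×0.142 − £2.59) / (£72.78 + £2.59) = 0.102757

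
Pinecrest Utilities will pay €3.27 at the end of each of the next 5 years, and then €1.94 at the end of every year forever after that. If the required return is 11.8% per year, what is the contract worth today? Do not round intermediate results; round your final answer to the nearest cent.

€21.26

PV of 5-year annuity: €3.27 × [1 − (1+0.118)^−5] / 0.118 = 11.84626
Perpetuity value at year 5: €1.94 / 0.118 = 16.44068
PV of perpetuity: 16.44068 / (1+0.118)^5 = 9.41262
Total PV = 11.84626 + 9.41262 = 21.25888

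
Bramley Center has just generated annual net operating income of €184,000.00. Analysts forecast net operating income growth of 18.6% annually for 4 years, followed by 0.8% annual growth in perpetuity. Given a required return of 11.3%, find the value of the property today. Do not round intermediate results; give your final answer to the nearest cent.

€3142302.34

D_1 = 218224.00000
D_2 = 258813.66400
D_3 = 306953.00550
D_4 = 364046.26453
Terminal value at year 4: TV = D_4×(1+g_2)/(r−g_2) = 366958.63464/0.105 = 3494844.13947
P_0 = D_1/(1+r)^1 + D_2/(1+r)^2 + D_3/(1+r)^3 + D_4/(1+r)^4 + TV/(1+r)^4
    = 196068.28392 + 208928.10847 + 222631.38962 + 237233.44842 + 2277441.10479 = 3142302.33521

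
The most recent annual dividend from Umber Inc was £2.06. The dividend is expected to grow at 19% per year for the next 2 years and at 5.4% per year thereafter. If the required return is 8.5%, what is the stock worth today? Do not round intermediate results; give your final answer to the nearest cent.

D_1 = 2.45140
D_2 = 2.91717
Terminal value at year 2: TV = D_2×(1+g_2)/(r−g_2) = 3.07469/0.031 = 99.18364
P_0 = D_1/(1+r)^1 + D_2/(1+r)^2 + TV/(1+r)^2
    = 2.25935 + 2.47800 + 84.25207 = 88.98943

£88.99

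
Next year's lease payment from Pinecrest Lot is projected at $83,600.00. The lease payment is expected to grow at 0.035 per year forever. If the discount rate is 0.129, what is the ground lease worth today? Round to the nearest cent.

$889361.70

Growing perpetuity: P = D₁ / (r − g) = $83,600.0000 / (0.129 − 0.035) = $889,361.70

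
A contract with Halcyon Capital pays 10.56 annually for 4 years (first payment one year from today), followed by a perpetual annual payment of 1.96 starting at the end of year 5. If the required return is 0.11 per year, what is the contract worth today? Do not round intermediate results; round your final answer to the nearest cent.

PV of 4-year annuity: 10.56 × [1 − (1+0.11)^−4] / 0.11 = 32.76183
Perpetuity value at year 4: 1.96 / 0.11 = 17.81818
PV of perpetuity: 17.81818 / (1+0.11)^4 = 11.73739
Total PV = 32.76183 + 11.73739 = 44.49921

44.50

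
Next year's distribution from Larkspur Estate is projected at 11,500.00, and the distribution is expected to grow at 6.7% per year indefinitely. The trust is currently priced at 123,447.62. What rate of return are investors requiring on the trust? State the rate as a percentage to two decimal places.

16.02%

P = D₁/(r − g) ⇒ r = D₁/P + g = 11,500.0000/123,447.62 + 0.067 = 0.093157 + 0.067 = 0.160157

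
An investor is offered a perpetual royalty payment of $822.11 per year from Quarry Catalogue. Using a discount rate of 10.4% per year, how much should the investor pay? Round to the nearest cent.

Level perpetuity: PV = C / r = $822.11 / 0.104 = $7,904.90

$7904.90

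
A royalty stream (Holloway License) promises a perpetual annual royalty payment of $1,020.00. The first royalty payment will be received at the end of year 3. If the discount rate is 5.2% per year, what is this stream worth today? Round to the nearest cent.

Value at end of year 2: C / r = $1,020.00 / 0.052 = $19,615.3846
Discount to today: PV = $19,615.3846 / (1 + 0.052)^2 = $19,615.3846 / 1.106704 = $17,724.15

$17724.15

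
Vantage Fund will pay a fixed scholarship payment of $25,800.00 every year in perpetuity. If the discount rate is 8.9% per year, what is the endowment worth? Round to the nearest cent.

Level perpetuity: PV = C / r = $25,800.00 / 0.089 = $289,887.64

$289887.64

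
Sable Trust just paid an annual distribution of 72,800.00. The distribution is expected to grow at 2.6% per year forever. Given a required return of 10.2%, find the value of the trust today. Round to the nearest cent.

D₁ = D₀ × (1 + g) = 72,800.00 × 1.026 = 74,692.8000
Growing perpetuity: P = D₁ / (r − g) = 74,692.8000 / (0.102 − 0.026) = 982,800.00

982800.00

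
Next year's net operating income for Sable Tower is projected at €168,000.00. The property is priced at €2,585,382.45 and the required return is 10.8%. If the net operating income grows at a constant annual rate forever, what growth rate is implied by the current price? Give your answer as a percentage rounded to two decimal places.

4.30%

P = D₁/(r−g) ⇒ g = r − D₁/P = 0.108 − €168,000.00/€2,585,382.45 = 0.043019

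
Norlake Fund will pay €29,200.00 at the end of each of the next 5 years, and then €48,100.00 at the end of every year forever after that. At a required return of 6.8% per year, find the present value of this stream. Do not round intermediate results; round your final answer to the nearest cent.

€629442.45

PV of 5-year annuity: €29,200.00 × [1 − (1+0.068)^−5] / 0.068 = 120369.64406
Perpetuity value at year 5: €48,100.00 / 0.068 = 707352.94118
PV of perpetuity: 707352.94118 / (1+0.068)^5 = 509072.80833
Total PV = 120369.64406 + 509072.80833 = 629442.45239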